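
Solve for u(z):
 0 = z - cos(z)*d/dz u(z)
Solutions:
 u(z) = C1 + Integral(z/cos(z), z)


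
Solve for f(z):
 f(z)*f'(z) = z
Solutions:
 f(z) = -sqrt(C1 + z^2)
 f(z) = sqrt(C1 + z^2)


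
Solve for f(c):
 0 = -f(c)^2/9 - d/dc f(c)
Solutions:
 f(c) = 9/(C1 + c)


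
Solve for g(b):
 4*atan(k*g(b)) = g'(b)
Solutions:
 Integral(1/atan(_y*k), (_y, g(b))) = C1 + 4*b


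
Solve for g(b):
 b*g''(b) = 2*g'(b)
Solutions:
 g(b) = C1 + C2*b^3


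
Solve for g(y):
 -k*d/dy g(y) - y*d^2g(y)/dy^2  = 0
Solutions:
 g(y) = C1 + y^(1 - re(k))*(C2*sin(log(y)*Abs(im(k))) + C3*cos(log(y)*im(k)))


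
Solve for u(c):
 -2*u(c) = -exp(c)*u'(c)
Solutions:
 u(c) = C1*exp(-2*exp(-c))


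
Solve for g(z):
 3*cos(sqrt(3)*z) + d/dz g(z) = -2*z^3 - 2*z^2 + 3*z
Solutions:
 g(z) = C1 - z^4/2 - 2*z^3/3 + 3*z^2/2 - sqrt(3)*sin(sqrt(3)*z)


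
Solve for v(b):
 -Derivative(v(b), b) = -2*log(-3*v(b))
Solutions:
 -Integral(1/(log(-_y) + log(3)), (_y, v(b)))/2 = C1 - b


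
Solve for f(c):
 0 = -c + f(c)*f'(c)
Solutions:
 f(c) = -sqrt(C1 + c^2)
 f(c) = sqrt(C1 + c^2)


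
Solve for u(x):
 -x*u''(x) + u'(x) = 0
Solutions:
 u(x) = C1 + C2*x^2


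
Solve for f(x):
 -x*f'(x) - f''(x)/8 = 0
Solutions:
 f(x) = C1 + C2*erf(2*x)


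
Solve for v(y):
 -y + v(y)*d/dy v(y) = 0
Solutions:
 v(y) = -sqrt(C1 + y^2)
 v(y) = sqrt(C1 + y^2)


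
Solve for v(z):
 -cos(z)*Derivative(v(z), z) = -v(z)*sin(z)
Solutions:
 v(z) = C1/cos(z)


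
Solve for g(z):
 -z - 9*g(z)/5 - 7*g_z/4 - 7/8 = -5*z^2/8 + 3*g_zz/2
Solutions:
 g(z) = 25*z^2/72 - 1595*z/1296 + (C1*sin(sqrt(3095)*z/60) + C2*cos(sqrt(3095)*z/60))*exp(-7*z/12) + 6145/46656


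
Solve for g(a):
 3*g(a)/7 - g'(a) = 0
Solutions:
 g(a) = C1*exp(3*a/7)


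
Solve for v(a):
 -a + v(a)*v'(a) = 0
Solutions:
 v(a) = -sqrt(C1 + a^2)
 v(a) = sqrt(C1 + a^2)


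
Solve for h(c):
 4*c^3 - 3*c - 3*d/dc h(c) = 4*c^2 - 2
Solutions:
 h(c) = C1 + c^4/3 - 4*c^3/9 - c^2/2 + 2*c/3


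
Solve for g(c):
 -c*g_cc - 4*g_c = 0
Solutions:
 g(c) = C1 + C2/c^3


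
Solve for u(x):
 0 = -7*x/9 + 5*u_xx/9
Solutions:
 u(x) = C1 + C2*x + 7*x^3/30


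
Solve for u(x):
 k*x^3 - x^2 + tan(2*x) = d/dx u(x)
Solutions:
 u(x) = C1 + k*x^4/4 - x^3/3 - log(cos(2*x))/2


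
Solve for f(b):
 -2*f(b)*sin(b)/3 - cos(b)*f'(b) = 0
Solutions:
 f(b) = C1*cos(b)^(2/3)


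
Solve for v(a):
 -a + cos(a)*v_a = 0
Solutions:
 v(a) = C1 + Integral(a/cos(a), a)


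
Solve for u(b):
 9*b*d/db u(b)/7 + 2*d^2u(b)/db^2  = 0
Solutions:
 u(b) = C1 + C2*erf(3*sqrt(7)*b/14)


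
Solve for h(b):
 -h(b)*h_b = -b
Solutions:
 h(b) = -sqrt(C1 + b^2)
 h(b) = sqrt(C1 + b^2)


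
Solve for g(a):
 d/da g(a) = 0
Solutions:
 g(a) = C1


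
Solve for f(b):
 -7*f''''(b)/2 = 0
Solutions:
 f(b) = C1 + C2*b + C3*b^2 + C4*b^3


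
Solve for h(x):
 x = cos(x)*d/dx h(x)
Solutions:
 h(x) = C1 + Integral(x/cos(x), x)


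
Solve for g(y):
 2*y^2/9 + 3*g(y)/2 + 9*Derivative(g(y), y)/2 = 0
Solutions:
 g(y) = C1*exp(-y/3) - 4*y^2/27 + 8*y/9 - 8/3


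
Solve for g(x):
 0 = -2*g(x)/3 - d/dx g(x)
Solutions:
 g(x) = C1*exp(-2*x/3)


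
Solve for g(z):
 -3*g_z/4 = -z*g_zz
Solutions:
 g(z) = C1 + C2*z^(7/4)


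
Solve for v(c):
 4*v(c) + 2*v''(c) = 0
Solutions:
 v(c) = C1*sin(sqrt(2)*c) + C2*cos(sqrt(2)*c)


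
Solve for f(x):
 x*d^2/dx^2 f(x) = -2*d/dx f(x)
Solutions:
 f(x) = C1 + C2/x


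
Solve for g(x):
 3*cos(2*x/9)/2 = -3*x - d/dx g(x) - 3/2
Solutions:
 g(x) = C1 - 3*x^2/2 - 3*x/2 - 27*sin(x/9)*cos(x/9)/2


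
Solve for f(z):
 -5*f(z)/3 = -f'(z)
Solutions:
 f(z) = C1*exp(5*z/3)


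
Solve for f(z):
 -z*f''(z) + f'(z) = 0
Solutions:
 f(z) = C1 + C2*z^2


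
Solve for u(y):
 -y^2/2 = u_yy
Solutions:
 u(y) = C1 + C2*y - y^4/24


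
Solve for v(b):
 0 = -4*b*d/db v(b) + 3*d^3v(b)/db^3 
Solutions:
 v(b) = C1 + Integral(C2*airyai(6^(2/3)*b/3) + C3*airybi(6^(2/3)*b/3), b)


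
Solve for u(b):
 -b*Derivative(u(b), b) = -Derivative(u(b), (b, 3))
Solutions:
 u(b) = C1 + Integral(C2*airyai(b) + C3*airybi(b), b)


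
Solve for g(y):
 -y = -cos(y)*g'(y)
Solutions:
 g(y) = C1 + Integral(y/cos(y), y)


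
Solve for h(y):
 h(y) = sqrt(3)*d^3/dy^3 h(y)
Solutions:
 h(y) = C3*exp(3^(5/6)*y/3) + (C1*sin(3^(1/3)*y/2) + C2*cos(3^(1/3)*y/2))*exp(-3^(5/6)*y/6)


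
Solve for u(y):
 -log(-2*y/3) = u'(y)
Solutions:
 u(y) = C1 - y*log(-y) + y*(-log(2) + 1 + log(3))


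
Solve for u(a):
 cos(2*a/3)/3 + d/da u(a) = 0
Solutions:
 u(a) = C1 - sin(2*a/3)/2


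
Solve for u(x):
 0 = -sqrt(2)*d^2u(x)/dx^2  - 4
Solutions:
 u(x) = C1 + C2*x - sqrt(2)*x^2


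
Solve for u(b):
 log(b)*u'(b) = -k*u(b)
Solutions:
 u(b) = C1*exp(-k*li(b))


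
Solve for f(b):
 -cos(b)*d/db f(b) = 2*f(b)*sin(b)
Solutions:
 f(b) = C1*cos(b)^2


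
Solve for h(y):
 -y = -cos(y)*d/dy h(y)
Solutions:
 h(y) = C1 + Integral(y/cos(y), y)


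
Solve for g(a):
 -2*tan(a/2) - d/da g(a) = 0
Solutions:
 g(a) = C1 + 4*log(cos(a/2))


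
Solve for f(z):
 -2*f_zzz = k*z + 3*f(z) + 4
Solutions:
 f(z) = C3*exp(-2^(2/3)*3^(1/3)*z/2) - k*z/3 + (C1*sin(2^(2/3)*3^(5/6)*z/4) + C2*cos(2^(2/3)*3^(5/6)*z/4))*exp(2^(2/3)*3^(1/3)*z/4) - 4/3


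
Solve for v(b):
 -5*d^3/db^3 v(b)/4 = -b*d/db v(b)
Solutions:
 v(b) = C1 + Integral(C2*airyai(10^(2/3)*b/5) + C3*airybi(10^(2/3)*b/5), b)


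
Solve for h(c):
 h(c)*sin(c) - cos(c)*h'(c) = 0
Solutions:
 h(c) = C1/cos(c)


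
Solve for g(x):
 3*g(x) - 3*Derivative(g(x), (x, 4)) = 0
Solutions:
 g(x) = C1*exp(-x) + C2*exp(x) + C3*sin(x) + C4*cos(x)


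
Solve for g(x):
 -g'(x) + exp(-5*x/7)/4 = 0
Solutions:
 g(x) = C1 - 7*exp(-5*x/7)/20


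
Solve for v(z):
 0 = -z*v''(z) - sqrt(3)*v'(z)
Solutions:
 v(z) = C1 + C2*z^(1 - sqrt(3))


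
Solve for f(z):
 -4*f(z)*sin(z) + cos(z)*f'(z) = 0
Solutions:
 f(z) = C1/cos(z)^4


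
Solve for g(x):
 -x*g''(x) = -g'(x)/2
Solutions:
 g(x) = C1 + C2*x^(3/2)


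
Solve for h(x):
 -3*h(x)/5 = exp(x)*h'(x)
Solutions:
 h(x) = C1*exp(3*exp(-x)/5)


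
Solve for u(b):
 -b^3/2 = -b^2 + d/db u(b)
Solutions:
 u(b) = C1 - b^4/8 + b^3/3


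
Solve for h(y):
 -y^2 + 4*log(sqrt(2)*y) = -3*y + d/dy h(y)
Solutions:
 h(y) = C1 - y^3/3 + 3*y^2/2 + 4*y*log(y) - 4*y + y*log(4)


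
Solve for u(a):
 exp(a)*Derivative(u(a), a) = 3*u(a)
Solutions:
 u(a) = C1*exp(-3*exp(-a))


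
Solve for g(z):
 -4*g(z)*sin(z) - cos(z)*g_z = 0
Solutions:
 g(z) = C1*cos(z)^4


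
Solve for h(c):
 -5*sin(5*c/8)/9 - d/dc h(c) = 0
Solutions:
 h(c) = C1 + 8*cos(5*c/8)/9


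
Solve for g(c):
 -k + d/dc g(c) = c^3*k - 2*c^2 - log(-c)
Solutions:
 g(c) = C1 + c^4*k/4 - 2*c^3/3 + c*(k + 1) - c*log(-c)


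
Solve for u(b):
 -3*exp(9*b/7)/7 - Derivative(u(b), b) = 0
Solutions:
 u(b) = C1 - exp(9*b/7)/3


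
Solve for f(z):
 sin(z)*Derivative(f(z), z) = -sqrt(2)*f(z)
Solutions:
 f(z) = C1*(cos(z) + 1)^(sqrt(2)/2)/(cos(z) - 1)^(sqrt(2)/2)


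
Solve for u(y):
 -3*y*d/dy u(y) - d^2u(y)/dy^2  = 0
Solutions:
 u(y) = C1 + C2*erf(sqrt(6)*y/2)


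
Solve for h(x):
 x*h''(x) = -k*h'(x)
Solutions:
 h(x) = C1 + x^(1 - re(k))*(C2*sin(log(x)*Abs(im(k))) + C3*cos(log(x)*im(k)))


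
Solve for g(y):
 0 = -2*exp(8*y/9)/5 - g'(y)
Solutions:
 g(y) = C1 - 9*exp(8*y/9)/20


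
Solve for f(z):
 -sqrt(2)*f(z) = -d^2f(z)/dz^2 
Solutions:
 f(z) = C1*exp(-2^(1/4)*z) + C2*exp(2^(1/4)*z)


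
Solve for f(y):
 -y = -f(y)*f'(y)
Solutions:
 f(y) = -sqrt(C1 + y^2)
 f(y) = sqrt(C1 + y^2)


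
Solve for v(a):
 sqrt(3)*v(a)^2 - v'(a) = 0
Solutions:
 v(a) = -1/(C1 + sqrt(3)*a)


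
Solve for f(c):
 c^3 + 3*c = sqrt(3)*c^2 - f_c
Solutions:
 f(c) = C1 - c^4/4 + sqrt(3)*c^3/3 - 3*c^2/2


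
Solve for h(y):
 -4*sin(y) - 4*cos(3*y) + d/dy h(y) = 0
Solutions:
 h(y) = C1 + 4*sin(3*y)/3 - 4*cos(y)


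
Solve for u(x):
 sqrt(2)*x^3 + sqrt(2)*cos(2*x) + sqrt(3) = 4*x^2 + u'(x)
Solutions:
 u(x) = C1 + sqrt(2)*x^4/4 - 4*x^3/3 + sqrt(3)*x + sqrt(2)*sin(2*x)/2


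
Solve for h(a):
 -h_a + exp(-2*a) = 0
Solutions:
 h(a) = C1 - exp(-2*a)/2


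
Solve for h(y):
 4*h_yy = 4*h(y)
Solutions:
 h(y) = C1*exp(-y) + C2*exp(y)


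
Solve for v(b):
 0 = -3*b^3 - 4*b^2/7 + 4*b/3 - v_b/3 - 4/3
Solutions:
 v(b) = C1 - 9*b^4/4 - 4*b^3/7 + 2*b^2 - 4*b


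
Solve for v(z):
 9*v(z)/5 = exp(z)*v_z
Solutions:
 v(z) = C1*exp(-9*exp(-z)/5)


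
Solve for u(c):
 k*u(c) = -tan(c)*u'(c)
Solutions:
 u(c) = C1*exp(-k*log(sin(c)))


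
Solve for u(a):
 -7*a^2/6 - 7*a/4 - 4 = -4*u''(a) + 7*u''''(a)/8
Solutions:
 u(a) = C1 + C2*a + C3*exp(-4*sqrt(14)*a/7) + C4*exp(4*sqrt(14)*a/7) + 7*a^4/288 + 7*a^3/96 + 433*a^2/768


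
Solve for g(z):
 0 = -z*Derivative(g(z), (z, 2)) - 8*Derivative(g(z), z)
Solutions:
 g(z) = C1 + C2/z^7


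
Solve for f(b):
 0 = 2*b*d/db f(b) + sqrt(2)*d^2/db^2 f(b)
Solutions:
 f(b) = C1 + C2*erf(2^(3/4)*b/2)


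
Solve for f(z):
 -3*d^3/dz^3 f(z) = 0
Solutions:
 f(z) = C1 + C2*z + C3*z^2


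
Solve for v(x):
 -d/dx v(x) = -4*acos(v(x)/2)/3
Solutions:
 Integral(1/acos(_y/2), (_y, v(x))) = C1 + 4*x/3


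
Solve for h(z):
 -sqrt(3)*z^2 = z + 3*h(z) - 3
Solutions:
 h(z) = -sqrt(3)*z^2/3 - z/3 + 1


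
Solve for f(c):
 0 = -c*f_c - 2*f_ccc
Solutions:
 f(c) = C1 + Integral(C2*airyai(-2^(2/3)*c/2) + C3*airybi(-2^(2/3)*c/2), c)


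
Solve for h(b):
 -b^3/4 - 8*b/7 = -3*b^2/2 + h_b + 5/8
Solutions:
 h(b) = C1 - b^4/16 + b^3/2 - 4*b^2/7 - 5*b/8


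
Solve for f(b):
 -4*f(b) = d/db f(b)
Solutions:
 f(b) = C1*exp(-4*b)


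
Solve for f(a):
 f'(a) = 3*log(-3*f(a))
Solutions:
 -Integral(1/(log(-_y) + log(3)), (_y, f(a)))/3 = C1 - a


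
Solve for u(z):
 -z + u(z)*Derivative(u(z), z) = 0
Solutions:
 u(z) = -sqrt(C1 + z^2)
 u(z) = sqrt(C1 + z^2)


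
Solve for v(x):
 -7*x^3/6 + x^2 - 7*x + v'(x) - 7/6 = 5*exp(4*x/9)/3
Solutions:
 v(x) = C1 + 7*x^4/24 - x^3/3 + 7*x^2/2 + 7*x/6 + 15*exp(4*x/9)/4


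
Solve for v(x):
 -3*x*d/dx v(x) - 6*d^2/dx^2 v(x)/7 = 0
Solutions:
 v(x) = C1 + C2*erf(sqrt(7)*x/2)


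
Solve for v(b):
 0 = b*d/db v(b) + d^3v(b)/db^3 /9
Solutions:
 v(b) = C1 + Integral(C2*airyai(-3^(2/3)*b) + C3*airybi(-3^(2/3)*b), b)


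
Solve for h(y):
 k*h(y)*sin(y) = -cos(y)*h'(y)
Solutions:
 h(y) = C1*exp(k*log(cos(y)))


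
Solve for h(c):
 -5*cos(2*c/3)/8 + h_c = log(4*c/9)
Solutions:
 h(c) = C1 + c*log(c) - 2*c*log(3) - c + 2*c*log(2) + 15*sin(2*c/3)/16


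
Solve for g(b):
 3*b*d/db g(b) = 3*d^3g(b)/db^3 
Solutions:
 g(b) = C1 + Integral(C2*airyai(b) + C3*airybi(b), b)


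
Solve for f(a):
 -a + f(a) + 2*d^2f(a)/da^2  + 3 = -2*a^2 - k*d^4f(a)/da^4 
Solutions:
 f(a) = C1*exp(-a*sqrt((-sqrt(1 - k) - 1)/k)) + C2*exp(a*sqrt((-sqrt(1 - k) - 1)/k)) + C3*exp(-a*sqrt((sqrt(1 - k) - 1)/k)) + C4*exp(a*sqrt((sqrt(1 - k) - 1)/k)) - 2*a^2 + a + 5


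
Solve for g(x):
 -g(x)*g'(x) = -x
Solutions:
 g(x) = -sqrt(C1 + x^2)
 g(x) = sqrt(C1 + x^2)


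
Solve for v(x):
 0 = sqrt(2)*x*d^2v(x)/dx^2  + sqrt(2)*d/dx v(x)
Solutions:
 v(x) = C1 + C2*log(x)


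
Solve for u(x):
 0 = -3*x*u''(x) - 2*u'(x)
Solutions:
 u(x) = C1 + C2*x^(1/3)


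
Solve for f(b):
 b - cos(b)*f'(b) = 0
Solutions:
 f(b) = C1 + Integral(b/cos(b), b)


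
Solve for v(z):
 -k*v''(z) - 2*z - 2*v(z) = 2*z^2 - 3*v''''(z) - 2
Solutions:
 v(z) = C1*exp(-sqrt(6)*z*sqrt(k - sqrt(k^2 + 24))/6) + C2*exp(sqrt(6)*z*sqrt(k - sqrt(k^2 + 24))/6) + C3*exp(-sqrt(6)*z*sqrt(k + sqrt(k^2 + 24))/6) + C4*exp(sqrt(6)*z*sqrt(k + sqrt(k^2 + 24))/6) + k - z^2 - z + 1


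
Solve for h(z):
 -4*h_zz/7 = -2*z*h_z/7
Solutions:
 h(z) = C1 + C2*erfi(z/2)


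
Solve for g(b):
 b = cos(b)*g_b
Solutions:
 g(b) = C1 + Integral(b/cos(b), b)


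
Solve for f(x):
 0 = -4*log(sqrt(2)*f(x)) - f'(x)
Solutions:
 Integral(1/(2*log(_y) + log(2)), (_y, f(x)))/2 = C1 - x


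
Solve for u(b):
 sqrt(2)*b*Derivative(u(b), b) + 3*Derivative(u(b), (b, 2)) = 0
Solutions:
 u(b) = C1 + C2*erf(2^(3/4)*sqrt(3)*b/6)


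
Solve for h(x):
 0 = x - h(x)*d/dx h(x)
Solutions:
 h(x) = -sqrt(C1 + x^2)
 h(x) = sqrt(C1 + x^2)


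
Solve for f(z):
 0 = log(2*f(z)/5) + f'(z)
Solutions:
 Integral(1/(log(_y) - log(5) + log(2)), (_y, f(z))) = C1 - z


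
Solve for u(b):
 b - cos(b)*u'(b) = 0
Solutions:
 u(b) = C1 + Integral(b/cos(b), b)


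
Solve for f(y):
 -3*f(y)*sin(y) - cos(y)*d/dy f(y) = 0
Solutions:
 f(y) = C1*cos(y)^3


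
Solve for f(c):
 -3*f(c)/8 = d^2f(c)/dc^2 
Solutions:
 f(c) = C1*sin(sqrt(6)*c/4) + C2*cos(sqrt(6)*c/4)


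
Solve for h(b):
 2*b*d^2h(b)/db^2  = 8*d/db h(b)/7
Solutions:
 h(b) = C1 + C2*b^(11/7)


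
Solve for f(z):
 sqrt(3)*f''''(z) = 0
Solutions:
 f(z) = C1 + C2*z + C3*z^2 + C4*z^3


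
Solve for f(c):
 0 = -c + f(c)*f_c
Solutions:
 f(c) = -sqrt(C1 + c^2)
 f(c) = sqrt(C1 + c^2)


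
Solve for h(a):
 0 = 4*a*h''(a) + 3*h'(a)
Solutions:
 h(a) = C1 + C2*a^(1/4)


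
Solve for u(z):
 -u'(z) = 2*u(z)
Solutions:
 u(z) = C1*exp(-2*z)


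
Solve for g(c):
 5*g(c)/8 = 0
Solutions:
 g(c) = 0


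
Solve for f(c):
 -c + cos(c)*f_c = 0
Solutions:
 f(c) = C1 + Integral(c/cos(c), c)


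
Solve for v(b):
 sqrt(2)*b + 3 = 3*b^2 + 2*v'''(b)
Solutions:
 v(b) = C1 + C2*b + C3*b^2 - b^5/40 + sqrt(2)*b^4/48 + b^3/4


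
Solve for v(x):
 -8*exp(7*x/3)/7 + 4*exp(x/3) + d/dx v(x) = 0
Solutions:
 v(x) = C1 + 24*exp(7*x/3)/49 - 12*exp(x/3)


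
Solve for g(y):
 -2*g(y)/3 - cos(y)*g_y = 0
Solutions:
 g(y) = C1*(sin(y) - 1)^(1/3)/(sin(y) + 1)^(1/3)


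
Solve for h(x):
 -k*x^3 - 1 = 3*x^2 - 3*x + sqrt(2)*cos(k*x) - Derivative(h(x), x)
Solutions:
 h(x) = C1 + k*x^4/4 + x^3 - 3*x^2/2 + x + sqrt(2)*sin(k*x)/k


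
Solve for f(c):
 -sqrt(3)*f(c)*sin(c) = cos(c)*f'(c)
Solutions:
 f(c) = C1*cos(c)^(sqrt(3))


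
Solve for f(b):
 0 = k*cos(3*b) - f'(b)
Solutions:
 f(b) = C1 + k*sin(3*b)/3


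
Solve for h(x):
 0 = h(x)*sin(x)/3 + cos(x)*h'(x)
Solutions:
 h(x) = C1*cos(x)^(1/3)


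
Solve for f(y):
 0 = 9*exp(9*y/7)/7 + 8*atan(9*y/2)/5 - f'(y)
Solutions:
 f(y) = C1 + 8*y*atan(9*y/2)/5 + exp(9*y/7) - 8*log(81*y^2 + 4)/45


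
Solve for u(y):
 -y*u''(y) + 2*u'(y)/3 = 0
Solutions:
 u(y) = C1 + C2*y^(5/3)


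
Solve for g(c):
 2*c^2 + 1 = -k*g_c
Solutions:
 g(c) = C1 - 2*c^3/(3*k) - c/k


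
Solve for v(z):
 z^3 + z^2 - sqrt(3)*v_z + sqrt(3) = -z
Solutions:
 v(z) = C1 + sqrt(3)*z^4/12 + sqrt(3)*z^3/9 + sqrt(3)*z^2/6 + z


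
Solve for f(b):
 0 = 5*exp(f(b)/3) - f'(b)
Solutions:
 f(b) = 3*log(-1/(C1 + 5*b)) + 3*log(3)


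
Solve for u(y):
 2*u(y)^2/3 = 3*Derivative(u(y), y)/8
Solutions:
 u(y) = -9/(C1 + 16*y)


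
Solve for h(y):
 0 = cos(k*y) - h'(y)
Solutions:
 h(y) = C1 + sin(k*y)/k


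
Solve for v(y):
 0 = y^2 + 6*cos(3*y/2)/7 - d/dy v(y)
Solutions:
 v(y) = C1 + y^3/3 + 4*sin(3*y/2)/7


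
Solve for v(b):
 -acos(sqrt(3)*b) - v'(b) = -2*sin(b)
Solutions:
 v(b) = C1 - b*acos(sqrt(3)*b) + sqrt(3)*sqrt(1 - 3*b^2)/3 - 2*cos(b)


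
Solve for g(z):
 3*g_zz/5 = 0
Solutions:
 g(z) = C1 + C2*z


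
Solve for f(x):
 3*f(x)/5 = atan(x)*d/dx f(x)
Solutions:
 f(x) = C1*exp(3*Integral(1/atan(x), x)/5)


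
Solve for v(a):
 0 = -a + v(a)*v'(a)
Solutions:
 v(a) = -sqrt(C1 + a^2)
 v(a) = sqrt(C1 + a^2)


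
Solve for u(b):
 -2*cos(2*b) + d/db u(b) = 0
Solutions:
 u(b) = C1 + sin(2*b)


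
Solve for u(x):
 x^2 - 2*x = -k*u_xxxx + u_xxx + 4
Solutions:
 u(x) = C1 + C2*x + C3*x^2 + C4*exp(x/k) + x^5/60 + x^4*(k - 1)/12 + x^3*(k^2 - k - 2)/3


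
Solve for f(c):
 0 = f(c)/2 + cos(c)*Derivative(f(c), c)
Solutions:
 f(c) = C1*(sin(c) - 1)^(1/4)/(sin(c) + 1)^(1/4)


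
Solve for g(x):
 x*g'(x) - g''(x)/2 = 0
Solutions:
 g(x) = C1 + C2*erfi(x)


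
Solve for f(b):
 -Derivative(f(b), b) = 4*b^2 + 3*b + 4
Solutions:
 f(b) = C1 - 4*b^3/3 - 3*b^2/2 - 4*b


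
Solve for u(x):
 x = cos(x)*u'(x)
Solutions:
 u(x) = C1 + Integral(x/cos(x), x)


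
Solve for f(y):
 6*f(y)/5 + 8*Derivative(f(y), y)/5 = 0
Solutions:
 f(y) = C1*exp(-3*y/4)


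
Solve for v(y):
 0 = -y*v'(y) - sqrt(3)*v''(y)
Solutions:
 v(y) = C1 + C2*erf(sqrt(2)*3^(3/4)*y/6)


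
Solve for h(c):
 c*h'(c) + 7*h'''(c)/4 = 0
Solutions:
 h(c) = C1 + Integral(C2*airyai(-14^(2/3)*c/7) + C3*airybi(-14^(2/3)*c/7), c)


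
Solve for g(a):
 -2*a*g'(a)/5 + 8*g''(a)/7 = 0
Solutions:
 g(a) = C1 + C2*erfi(sqrt(70)*a/20)


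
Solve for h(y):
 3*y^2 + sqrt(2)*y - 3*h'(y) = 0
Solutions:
 h(y) = C1 + y^3/3 + sqrt(2)*y^2/6


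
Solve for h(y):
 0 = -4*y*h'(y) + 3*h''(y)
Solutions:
 h(y) = C1 + C2*erfi(sqrt(6)*y/3)


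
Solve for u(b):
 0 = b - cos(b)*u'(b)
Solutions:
 u(b) = C1 + Integral(b/cos(b), b)


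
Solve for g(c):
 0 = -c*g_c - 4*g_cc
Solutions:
 g(c) = C1 + C2*erf(sqrt(2)*c/4)


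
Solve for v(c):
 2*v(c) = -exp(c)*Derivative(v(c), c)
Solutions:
 v(c) = C1*exp(2*exp(-c))


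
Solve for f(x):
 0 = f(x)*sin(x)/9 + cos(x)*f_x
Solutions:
 f(x) = C1*cos(x)^(1/9)


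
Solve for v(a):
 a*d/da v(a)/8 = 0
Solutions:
 v(a) = C1


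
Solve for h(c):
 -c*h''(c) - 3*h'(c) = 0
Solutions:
 h(c) = C1 + C2/c^2


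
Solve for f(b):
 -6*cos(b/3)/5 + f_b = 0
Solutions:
 f(b) = C1 + 18*sin(b/3)/5


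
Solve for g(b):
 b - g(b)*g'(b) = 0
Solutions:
 g(b) = -sqrt(C1 + b^2)
 g(b) = sqrt(C1 + b^2)


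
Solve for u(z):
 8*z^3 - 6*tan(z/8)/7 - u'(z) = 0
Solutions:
 u(z) = C1 + 2*z^4 + 48*log(cos(z/8))/7


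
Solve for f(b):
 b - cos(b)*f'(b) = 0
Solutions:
 f(b) = C1 + Integral(b/cos(b), b)


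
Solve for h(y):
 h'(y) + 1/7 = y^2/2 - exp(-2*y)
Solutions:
 h(y) = C1 + y^3/6 - y/7 + exp(-2*y)/2


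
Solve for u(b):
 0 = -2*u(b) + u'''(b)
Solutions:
 u(b) = C3*exp(2^(1/3)*b) + (C1*sin(2^(1/3)*sqrt(3)*b/2) + C2*cos(2^(1/3)*sqrt(3)*b/2))*exp(-2^(1/3)*b/2)


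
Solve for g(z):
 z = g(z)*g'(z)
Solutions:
 g(z) = -sqrt(C1 + z^2)
 g(z) = sqrt(C1 + z^2)


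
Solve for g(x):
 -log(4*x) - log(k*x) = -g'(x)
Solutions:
 g(x) = C1 + x*(log(k) - 2 + 2*log(2)) + 2*x*log(x)


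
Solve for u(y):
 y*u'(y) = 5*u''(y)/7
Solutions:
 u(y) = C1 + C2*erfi(sqrt(70)*y/10)


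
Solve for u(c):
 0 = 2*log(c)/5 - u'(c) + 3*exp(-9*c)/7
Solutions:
 u(c) = C1 + 2*c*log(c)/5 - 2*c/5 - exp(-9*c)/21


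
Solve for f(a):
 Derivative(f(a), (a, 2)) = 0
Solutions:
 f(a) = C1 + C2*a


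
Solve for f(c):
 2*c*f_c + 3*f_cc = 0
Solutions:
 f(c) = C1 + C2*erf(sqrt(3)*c/3)


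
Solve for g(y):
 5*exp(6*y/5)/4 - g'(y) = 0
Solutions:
 g(y) = C1 + 25*exp(6*y/5)/24


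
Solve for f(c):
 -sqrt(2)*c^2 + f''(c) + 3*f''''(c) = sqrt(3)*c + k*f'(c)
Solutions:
 f(c) = C1 + C2*exp(2^(1/3)*c*(-2^(1/3)*(-9*k + sqrt(81*k^2 + 4))^(1/3) + 2/(-9*k + sqrt(81*k^2 + 4))^(1/3))/6) + C3*exp(2^(1/3)*c*(2^(1/3)*(-9*k + sqrt(81*k^2 + 4))^(1/3) - 2^(1/3)*sqrt(3)*I*(-9*k + sqrt(81*k^2 + 4))^(1/3) + 8/((-1 + sqrt(3)*I)*(-9*k + sqrt(81*k^2 + 4))^(1/3)))/12) + C4*exp(2^(1/3)*c*(2^(1/3)*(-9*k + sqrt(81*k^2 + 4))^(1/3) + 2^(1/3)*sqrt(3)*I*(-9*k + sqrt(81*k^2 + 4))^(1/3) - 8/((1 + sqrt(3)*I)*(-9*k + sqrt(81*k^2 + 4))^(1/3)))/12) - sqrt(2)*c^3/(3*k) - sqrt(3)*c^2/(2*k) - sqrt(2)*c^2/k^2 - sqrt(3)*c/k^2 - 2*sqrt(2)*c/k^3


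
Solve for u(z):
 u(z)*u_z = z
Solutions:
 u(z) = -sqrt(C1 + z^2)
 u(z) = sqrt(C1 + z^2)


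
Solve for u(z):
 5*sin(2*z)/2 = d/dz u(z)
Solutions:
 u(z) = C1 - 5*cos(2*z)/4


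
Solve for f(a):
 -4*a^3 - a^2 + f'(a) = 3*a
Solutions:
 f(a) = C1 + a^4 + a^3/3 + 3*a^2/2


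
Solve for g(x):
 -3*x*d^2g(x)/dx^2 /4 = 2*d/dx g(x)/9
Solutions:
 g(x) = C1 + C2*x^(19/27)


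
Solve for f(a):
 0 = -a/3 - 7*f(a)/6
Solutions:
 f(a) = -2*a/7


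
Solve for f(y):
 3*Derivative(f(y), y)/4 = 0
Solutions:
 f(y) = C1


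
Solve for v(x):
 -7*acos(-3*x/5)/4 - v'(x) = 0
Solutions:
 v(x) = C1 - 7*x*acos(-3*x/5)/4 - 7*sqrt(25 - 9*x^2)/12


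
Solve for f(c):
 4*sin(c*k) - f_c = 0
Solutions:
 f(c) = C1 - 4*cos(c*k)/k


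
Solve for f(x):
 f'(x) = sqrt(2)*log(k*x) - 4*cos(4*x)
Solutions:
 f(x) = C1 + sqrt(2)*x*(log(k*x) - 1) - sin(4*x)


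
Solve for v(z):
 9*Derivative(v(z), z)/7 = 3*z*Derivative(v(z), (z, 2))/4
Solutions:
 v(z) = C1 + C2*z^(19/7)


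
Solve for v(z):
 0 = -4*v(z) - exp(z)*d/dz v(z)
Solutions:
 v(z) = C1*exp(4*exp(-z))


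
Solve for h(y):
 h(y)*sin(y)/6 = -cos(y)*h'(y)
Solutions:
 h(y) = C1*cos(y)^(1/6)


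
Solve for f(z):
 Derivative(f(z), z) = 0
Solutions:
 f(z) = C1


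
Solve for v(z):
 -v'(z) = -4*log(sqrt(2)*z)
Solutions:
 v(z) = C1 + 4*z*log(z) - 4*z + z*log(4)


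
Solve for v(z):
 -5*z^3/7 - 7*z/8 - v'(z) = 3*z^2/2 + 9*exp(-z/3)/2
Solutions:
 v(z) = C1 - 5*z^4/28 - z^3/2 - 7*z^2/16 + 27*exp(-z/3)/2


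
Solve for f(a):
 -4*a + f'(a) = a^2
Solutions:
 f(a) = C1 + a^3/3 + 2*a^2


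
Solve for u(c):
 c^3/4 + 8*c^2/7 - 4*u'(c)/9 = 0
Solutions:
 u(c) = C1 + 9*c^4/64 + 6*c^3/7


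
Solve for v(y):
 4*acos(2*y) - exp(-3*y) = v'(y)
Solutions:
 v(y) = C1 + 4*y*acos(2*y) - 2*sqrt(1 - 4*y^2) + exp(-3*y)/3


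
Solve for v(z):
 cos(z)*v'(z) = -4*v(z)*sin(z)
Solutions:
 v(z) = C1*cos(z)^4


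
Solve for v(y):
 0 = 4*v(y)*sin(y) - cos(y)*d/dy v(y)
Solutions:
 v(y) = C1/cos(y)^4


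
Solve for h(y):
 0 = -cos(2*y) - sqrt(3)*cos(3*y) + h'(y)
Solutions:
 h(y) = C1 + sin(2*y)/2 + sqrt(3)*sin(3*y)/3


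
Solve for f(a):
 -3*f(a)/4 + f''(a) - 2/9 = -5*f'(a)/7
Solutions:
 f(a) = C1*exp(a*(-5 + 2*sqrt(43))/14) + C2*exp(-a*(5 + 2*sqrt(43))/14) - 8/27


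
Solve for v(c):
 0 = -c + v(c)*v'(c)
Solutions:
 v(c) = -sqrt(C1 + c^2)
 v(c) = sqrt(C1 + c^2)


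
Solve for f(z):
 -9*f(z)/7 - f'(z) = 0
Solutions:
 f(z) = C1*exp(-9*z/7)


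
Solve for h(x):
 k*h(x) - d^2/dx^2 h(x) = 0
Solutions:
 h(x) = C1*exp(-sqrt(k)*x) + C2*exp(sqrt(k)*x)


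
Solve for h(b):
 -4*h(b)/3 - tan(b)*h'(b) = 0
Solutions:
 h(b) = C1/sin(b)^(4/3)


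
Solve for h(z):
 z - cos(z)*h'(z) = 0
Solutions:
 h(z) = C1 + Integral(z/cos(z), z)


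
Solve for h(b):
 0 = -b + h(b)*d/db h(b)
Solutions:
 h(b) = -sqrt(C1 + b^2)
 h(b) = sqrt(C1 + b^2)


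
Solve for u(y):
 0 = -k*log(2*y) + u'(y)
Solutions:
 u(y) = C1 + k*y*log(y) - k*y + k*y*log(2)


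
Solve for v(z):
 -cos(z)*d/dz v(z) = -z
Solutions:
 v(z) = C1 + Integral(z/cos(z), z)


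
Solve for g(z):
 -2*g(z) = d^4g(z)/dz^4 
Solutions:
 g(z) = (C1*sin(2^(3/4)*z/2) + C2*cos(2^(3/4)*z/2))*exp(-2^(3/4)*z/2) + (C3*sin(2^(3/4)*z/2) + C4*cos(2^(3/4)*z/2))*exp(2^(3/4)*z/2)


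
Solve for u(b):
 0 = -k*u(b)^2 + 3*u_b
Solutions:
 u(b) = -3/(C1 + b*k)


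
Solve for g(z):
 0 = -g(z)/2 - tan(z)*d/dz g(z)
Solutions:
 g(z) = C1/sqrt(sin(z))


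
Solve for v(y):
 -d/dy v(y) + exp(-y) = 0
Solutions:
 v(y) = C1 - exp(-y)


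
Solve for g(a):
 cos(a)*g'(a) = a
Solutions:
 g(a) = C1 + Integral(a/cos(a), a)


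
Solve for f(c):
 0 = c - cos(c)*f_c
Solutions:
 f(c) = C1 + Integral(c/cos(c), c)


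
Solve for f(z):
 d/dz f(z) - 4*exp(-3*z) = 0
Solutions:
 f(z) = C1 - 4*exp(-3*z)/3


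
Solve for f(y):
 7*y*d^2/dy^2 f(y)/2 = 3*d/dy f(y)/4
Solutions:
 f(y) = C1 + C2*y^(17/14)


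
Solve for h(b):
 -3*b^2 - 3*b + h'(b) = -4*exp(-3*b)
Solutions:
 h(b) = C1 + b^3 + 3*b^2/2 + 4*exp(-3*b)/3


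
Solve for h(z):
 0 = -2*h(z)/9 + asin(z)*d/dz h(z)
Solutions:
 h(z) = C1*exp(2*Integral(1/asin(z), z)/9)


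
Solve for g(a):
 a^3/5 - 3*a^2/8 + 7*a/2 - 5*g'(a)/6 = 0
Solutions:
 g(a) = C1 + 3*a^4/50 - 3*a^3/20 + 21*a^2/10


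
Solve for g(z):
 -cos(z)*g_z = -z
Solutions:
 g(z) = C1 + Integral(z/cos(z), z)


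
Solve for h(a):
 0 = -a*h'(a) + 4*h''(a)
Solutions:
 h(a) = C1 + C2*erfi(sqrt(2)*a/4)


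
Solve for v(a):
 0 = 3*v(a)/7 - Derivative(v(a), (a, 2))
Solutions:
 v(a) = C1*exp(-sqrt(21)*a/7) + C2*exp(sqrt(21)*a/7)


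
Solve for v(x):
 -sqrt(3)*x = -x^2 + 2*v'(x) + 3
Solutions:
 v(x) = C1 + x^3/6 - sqrt(3)*x^2/4 - 3*x/2


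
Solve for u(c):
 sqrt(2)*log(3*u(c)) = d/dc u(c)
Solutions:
 -sqrt(2)*Integral(1/(log(_y) + log(3)), (_y, u(c)))/2 = C1 - c


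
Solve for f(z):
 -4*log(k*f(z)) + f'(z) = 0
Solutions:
 li(k*f(z))/k = C1 + 4*z


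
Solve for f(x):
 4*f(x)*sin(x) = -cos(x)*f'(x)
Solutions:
 f(x) = C1*cos(x)^4


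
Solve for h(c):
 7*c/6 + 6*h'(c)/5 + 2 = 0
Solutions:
 h(c) = C1 - 35*c^2/72 - 5*c/3


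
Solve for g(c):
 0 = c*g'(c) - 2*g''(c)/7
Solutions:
 g(c) = C1 + C2*erfi(sqrt(7)*c/2)


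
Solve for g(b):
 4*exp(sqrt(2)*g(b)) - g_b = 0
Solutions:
 g(b) = sqrt(2)*(2*log(-1/(C1 + 4*b)) - log(2))/4


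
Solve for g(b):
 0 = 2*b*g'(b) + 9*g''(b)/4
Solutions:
 g(b) = C1 + C2*erf(2*b/3)


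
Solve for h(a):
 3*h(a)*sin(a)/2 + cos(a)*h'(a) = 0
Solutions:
 h(a) = C1*cos(a)^(3/2)


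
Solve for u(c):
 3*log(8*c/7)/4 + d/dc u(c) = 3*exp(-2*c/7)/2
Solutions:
 u(c) = C1 - 3*c*log(c)/4 + 3*c*(-3*log(2) + 1 + log(7))/4 - 21*exp(-2*c/7)/4


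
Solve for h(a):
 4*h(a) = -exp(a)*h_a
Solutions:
 h(a) = C1*exp(4*exp(-a))


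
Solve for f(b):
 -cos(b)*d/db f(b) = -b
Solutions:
 f(b) = C1 + Integral(b/cos(b), b)


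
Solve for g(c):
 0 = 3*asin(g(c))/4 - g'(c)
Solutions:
 Integral(1/asin(_y), (_y, g(c))) = C1 + 3*c/4


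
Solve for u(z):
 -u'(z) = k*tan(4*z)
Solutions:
 u(z) = C1 + k*log(cos(4*z))/4


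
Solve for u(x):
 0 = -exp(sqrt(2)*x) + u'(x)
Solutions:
 u(x) = C1 + sqrt(2)*exp(sqrt(2)*x)/2


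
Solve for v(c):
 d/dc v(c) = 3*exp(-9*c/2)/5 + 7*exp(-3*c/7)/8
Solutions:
 v(c) = C1 - 2*exp(-9*c/2)/15 - 49*exp(-3*c/7)/24


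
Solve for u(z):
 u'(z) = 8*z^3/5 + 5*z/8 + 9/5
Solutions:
 u(z) = C1 + 2*z^4/5 + 5*z^2/16 + 9*z/5


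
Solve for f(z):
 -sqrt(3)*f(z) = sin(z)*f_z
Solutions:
 f(z) = C1*(cos(z) + 1)^(sqrt(3)/2)/(cos(z) - 1)^(sqrt(3)/2)


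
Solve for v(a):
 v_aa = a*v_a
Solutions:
 v(a) = C1 + C2*erfi(sqrt(2)*a/2)


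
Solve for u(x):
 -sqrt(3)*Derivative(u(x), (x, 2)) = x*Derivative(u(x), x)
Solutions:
 u(x) = C1 + C2*erf(sqrt(2)*3^(3/4)*x/6)


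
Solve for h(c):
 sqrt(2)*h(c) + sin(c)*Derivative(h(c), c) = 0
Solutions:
 h(c) = C1*(cos(c) + 1)^(sqrt(2)/2)/(cos(c) - 1)^(sqrt(2)/2)


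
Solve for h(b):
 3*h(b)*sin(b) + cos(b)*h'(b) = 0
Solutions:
 h(b) = C1*cos(b)^3


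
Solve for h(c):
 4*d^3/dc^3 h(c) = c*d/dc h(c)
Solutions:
 h(c) = C1 + Integral(C2*airyai(2^(1/3)*c/2) + C3*airybi(2^(1/3)*c/2), c)


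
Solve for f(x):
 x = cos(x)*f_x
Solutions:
 f(x) = C1 + Integral(x/cos(x), x)


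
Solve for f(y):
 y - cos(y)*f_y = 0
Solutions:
 f(y) = C1 + Integral(y/cos(y), y)


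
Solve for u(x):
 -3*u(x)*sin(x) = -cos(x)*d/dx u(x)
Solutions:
 u(x) = C1/cos(x)^3


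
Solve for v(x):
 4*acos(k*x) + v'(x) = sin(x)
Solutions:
 v(x) = C1 - 4*Piecewise((x*acos(k*x) - sqrt(-k^2*x^2 + 1)/k, Ne(k, 0)), (pi*x/2, True)) - cos(x)


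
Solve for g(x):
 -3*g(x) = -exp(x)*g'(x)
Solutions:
 g(x) = C1*exp(-3*exp(-x))


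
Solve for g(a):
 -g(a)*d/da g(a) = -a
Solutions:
 g(a) = -sqrt(C1 + a^2)
 g(a) = sqrt(C1 + a^2)


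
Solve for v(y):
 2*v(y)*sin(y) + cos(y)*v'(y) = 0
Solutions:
 v(y) = C1*cos(y)^2


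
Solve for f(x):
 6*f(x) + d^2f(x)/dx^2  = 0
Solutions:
 f(x) = C1*sin(sqrt(6)*x) + C2*cos(sqrt(6)*x)


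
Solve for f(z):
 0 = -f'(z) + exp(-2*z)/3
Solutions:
 f(z) = C1 - exp(-2*z)/6


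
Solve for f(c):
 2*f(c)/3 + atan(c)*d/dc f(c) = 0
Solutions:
 f(c) = C1*exp(-2*Integral(1/atan(c), c)/3)


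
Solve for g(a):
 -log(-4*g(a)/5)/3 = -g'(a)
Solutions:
 -3*Integral(1/(log(-_y) - log(5) + 2*log(2)), (_y, g(a))) = C1 - a


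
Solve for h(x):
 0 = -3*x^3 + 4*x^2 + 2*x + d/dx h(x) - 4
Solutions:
 h(x) = C1 + 3*x^4/4 - 4*x^3/3 - x^2 + 4*x


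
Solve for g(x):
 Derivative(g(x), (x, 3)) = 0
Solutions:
 g(x) = C1 + C2*x + C3*x^2


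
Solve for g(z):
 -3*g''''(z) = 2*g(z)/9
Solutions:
 g(z) = (C1*sin(2^(3/4)*3^(1/4)*z/6) + C2*cos(2^(3/4)*3^(1/4)*z/6))*exp(-2^(3/4)*3^(1/4)*z/6) + (C3*sin(2^(3/4)*3^(1/4)*z/6) + C4*cos(2^(3/4)*3^(1/4)*z/6))*exp(2^(3/4)*3^(1/4)*z/6)


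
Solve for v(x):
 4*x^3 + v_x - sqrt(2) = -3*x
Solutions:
 v(x) = C1 - x^4 - 3*x^2/2 + sqrt(2)*x


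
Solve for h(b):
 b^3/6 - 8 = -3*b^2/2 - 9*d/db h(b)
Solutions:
 h(b) = C1 - b^4/216 - b^3/18 + 8*b/9


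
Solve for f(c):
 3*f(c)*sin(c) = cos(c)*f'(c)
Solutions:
 f(c) = C1/cos(c)^3


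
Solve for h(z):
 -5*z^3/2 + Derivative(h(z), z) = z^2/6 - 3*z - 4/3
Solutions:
 h(z) = C1 + 5*z^4/8 + z^3/18 - 3*z^2/2 - 4*z/3


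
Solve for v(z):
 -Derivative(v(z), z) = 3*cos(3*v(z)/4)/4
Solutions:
 3*z/4 - 2*log(sin(3*v(z)/4) - 1)/3 + 2*log(sin(3*v(z)/4) + 1)/3 = C1


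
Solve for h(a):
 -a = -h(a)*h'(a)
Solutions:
 h(a) = -sqrt(C1 + a^2)
 h(a) = sqrt(C1 + a^2)


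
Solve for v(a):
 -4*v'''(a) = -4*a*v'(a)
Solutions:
 v(a) = C1 + Integral(C2*airyai(a) + C3*airybi(a), a)


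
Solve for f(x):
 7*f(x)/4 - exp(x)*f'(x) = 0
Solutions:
 f(x) = C1*exp(-7*exp(-x)/4)


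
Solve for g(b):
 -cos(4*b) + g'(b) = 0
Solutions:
 g(b) = C1 + sin(4*b)/4


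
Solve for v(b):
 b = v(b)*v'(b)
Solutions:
 v(b) = -sqrt(C1 + b^2)
 v(b) = sqrt(C1 + b^2)


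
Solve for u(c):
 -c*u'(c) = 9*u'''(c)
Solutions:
 u(c) = C1 + Integral(C2*airyai(-3^(1/3)*c/3) + C3*airybi(-3^(1/3)*c/3), c)


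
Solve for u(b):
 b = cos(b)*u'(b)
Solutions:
 u(b) = C1 + Integral(b/cos(b), b)


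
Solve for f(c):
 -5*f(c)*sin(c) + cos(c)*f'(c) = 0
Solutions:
 f(c) = C1/cos(c)^5


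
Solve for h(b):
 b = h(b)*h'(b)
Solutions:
 h(b) = -sqrt(C1 + b^2)
 h(b) = sqrt(C1 + b^2)


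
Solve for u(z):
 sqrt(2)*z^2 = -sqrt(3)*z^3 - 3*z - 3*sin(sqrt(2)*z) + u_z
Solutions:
 u(z) = C1 + sqrt(3)*z^4/4 + sqrt(2)*z^3/3 + 3*z^2/2 - 3*sqrt(2)*cos(sqrt(2)*z)/2


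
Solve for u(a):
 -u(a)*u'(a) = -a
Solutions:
 u(a) = -sqrt(C1 + a^2)
 u(a) = sqrt(C1 + a^2)


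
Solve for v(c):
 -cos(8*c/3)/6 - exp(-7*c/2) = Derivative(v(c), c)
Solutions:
 v(c) = C1 - sin(8*c/3)/16 + 2*exp(-7*c/2)/7


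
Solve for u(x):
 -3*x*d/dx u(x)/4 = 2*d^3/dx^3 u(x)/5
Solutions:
 u(x) = C1 + Integral(C2*airyai(-15^(1/3)*x/2) + C3*airybi(-15^(1/3)*x/2), x)


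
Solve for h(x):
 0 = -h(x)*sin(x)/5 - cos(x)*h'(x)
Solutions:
 h(x) = C1*cos(x)^(1/5)


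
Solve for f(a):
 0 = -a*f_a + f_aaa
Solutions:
 f(a) = C1 + Integral(C2*airyai(a) + C3*airybi(a), a)


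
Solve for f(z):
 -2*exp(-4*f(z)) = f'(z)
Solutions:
 f(z) = log(-I*(C1 - 8*z)^(1/4))
 f(z) = log(I*(C1 - 8*z)^(1/4))
 f(z) = log(-(C1 - 8*z)^(1/4))
 f(z) = log(C1 - 8*z)/4


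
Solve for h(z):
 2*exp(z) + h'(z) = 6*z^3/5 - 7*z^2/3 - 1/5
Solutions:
 h(z) = C1 + 3*z^4/10 - 7*z^3/9 - z/5 - 2*exp(z)


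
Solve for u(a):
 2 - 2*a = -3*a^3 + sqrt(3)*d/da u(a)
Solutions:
 u(a) = C1 + sqrt(3)*a^4/4 - sqrt(3)*a^2/3 + 2*sqrt(3)*a/3


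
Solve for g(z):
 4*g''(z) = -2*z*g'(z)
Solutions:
 g(z) = C1 + C2*erf(z/2)


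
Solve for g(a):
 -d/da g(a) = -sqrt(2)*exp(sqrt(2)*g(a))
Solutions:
 g(a) = sqrt(2)*(2*log(-1/(C1 + sqrt(2)*a)) - log(2))/4


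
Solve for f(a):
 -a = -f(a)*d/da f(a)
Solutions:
 f(a) = -sqrt(C1 + a^2)
 f(a) = sqrt(C1 + a^2)


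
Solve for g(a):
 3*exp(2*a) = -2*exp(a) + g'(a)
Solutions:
 g(a) = C1 + 3*exp(2*a)/2 + 2*exp(a)


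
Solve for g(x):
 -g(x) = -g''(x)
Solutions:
 g(x) = C1*exp(-x) + C2*exp(x)


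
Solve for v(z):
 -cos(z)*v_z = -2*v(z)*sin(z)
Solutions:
 v(z) = C1/cos(z)^2


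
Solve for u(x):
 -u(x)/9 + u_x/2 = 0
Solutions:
 u(x) = C1*exp(2*x/9)


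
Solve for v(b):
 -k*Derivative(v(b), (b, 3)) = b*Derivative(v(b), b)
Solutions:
 v(b) = C1 + Integral(C2*airyai(b*(-1/k)^(1/3)) + C3*airybi(b*(-1/k)^(1/3)), b)


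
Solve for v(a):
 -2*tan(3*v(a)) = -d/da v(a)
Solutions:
 v(a) = -asin(C1*exp(6*a))/3 + pi/3
 v(a) = asin(C1*exp(6*a))/3


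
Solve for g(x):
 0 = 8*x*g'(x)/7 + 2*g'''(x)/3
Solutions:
 g(x) = C1 + Integral(C2*airyai(-12^(1/3)*7^(2/3)*x/7) + C3*airybi(-12^(1/3)*7^(2/3)*x/7), x)


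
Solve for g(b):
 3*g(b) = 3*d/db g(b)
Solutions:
 g(b) = C1*exp(b)


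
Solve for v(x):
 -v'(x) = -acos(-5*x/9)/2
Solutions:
 v(x) = C1 + x*acos(-5*x/9)/2 + sqrt(81 - 25*x^2)/10


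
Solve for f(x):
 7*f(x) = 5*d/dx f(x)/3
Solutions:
 f(x) = C1*exp(21*x/5)


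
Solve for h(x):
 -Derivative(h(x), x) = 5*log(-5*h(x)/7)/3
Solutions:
 3*Integral(1/(log(-_y) - log(7) + log(5)), (_y, h(x)))/5 = C1 - x


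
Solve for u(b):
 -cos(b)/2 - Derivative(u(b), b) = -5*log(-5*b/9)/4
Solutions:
 u(b) = C1 + 5*b*log(-b)/4 - 5*b*log(3)/2 - 5*b/4 + 5*b*log(5)/4 - sin(b)/2


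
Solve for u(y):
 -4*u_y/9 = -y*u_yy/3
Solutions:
 u(y) = C1 + C2*y^(7/3)


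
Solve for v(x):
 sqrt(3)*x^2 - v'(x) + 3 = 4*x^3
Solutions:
 v(x) = C1 - x^4 + sqrt(3)*x^3/3 + 3*x


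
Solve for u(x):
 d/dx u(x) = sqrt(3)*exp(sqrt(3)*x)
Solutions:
 u(x) = C1 + exp(sqrt(3)*x)


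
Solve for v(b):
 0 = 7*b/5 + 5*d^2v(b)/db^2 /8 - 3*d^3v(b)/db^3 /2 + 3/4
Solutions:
 v(b) = C1 + C2*b + C3*exp(5*b/12) - 28*b^3/75 - 411*b^2/125


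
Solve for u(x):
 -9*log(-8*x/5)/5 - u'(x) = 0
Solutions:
 u(x) = C1 - 9*x*log(-x)/5 + 9*x*(-3*log(2) + 1 + log(5))/5


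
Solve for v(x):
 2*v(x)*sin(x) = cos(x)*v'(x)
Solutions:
 v(x) = C1/cos(x)^2


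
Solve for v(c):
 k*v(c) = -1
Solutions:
 v(c) = -1/k


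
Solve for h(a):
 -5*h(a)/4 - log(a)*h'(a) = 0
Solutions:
 h(a) = C1*exp(-5*li(a)/4)


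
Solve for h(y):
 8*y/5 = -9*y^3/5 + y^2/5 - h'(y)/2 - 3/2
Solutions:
 h(y) = C1 - 9*y^4/10 + 2*y^3/15 - 8*y^2/5 - 3*y


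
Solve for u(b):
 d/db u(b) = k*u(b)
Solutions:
 u(b) = C1*exp(b*k)


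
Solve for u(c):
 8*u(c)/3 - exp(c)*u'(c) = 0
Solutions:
 u(c) = C1*exp(-8*exp(-c)/3)


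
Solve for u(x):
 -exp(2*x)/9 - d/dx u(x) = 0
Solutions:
 u(x) = C1 - exp(2*x)/18


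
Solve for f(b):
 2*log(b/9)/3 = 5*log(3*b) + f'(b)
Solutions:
 f(b) = C1 - 13*b*log(b)/3 - 19*b*log(3)/3 + 13*b/3


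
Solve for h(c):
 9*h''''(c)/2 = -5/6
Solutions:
 h(c) = C1 + C2*c + C3*c^2 + C4*c^3 - 5*c^4/648


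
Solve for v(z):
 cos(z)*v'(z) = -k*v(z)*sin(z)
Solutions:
 v(z) = C1*exp(k*log(cos(z)))


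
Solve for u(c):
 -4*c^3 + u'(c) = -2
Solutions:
 u(c) = C1 + c^4 - 2*c


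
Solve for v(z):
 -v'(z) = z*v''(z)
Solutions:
 v(z) = C1 + C2*log(z)


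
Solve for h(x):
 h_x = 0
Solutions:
 h(x) = C1


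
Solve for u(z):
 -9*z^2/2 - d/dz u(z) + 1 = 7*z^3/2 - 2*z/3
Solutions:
 u(z) = C1 - 7*z^4/8 - 3*z^3/2 + z^2/3 + z


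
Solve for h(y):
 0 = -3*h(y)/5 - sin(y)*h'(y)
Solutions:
 h(y) = C1*(cos(y) + 1)^(3/10)/(cos(y) - 1)^(3/10)


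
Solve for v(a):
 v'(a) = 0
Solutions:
 v(a) = C1


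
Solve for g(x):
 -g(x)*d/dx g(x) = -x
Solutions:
 g(x) = -sqrt(C1 + x^2)
 g(x) = sqrt(C1 + x^2)


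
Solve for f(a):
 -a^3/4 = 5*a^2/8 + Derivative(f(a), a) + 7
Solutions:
 f(a) = C1 - a^4/16 - 5*a^3/24 - 7*a


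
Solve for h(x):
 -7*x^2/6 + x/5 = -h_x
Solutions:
 h(x) = C1 + 7*x^3/18 - x^2/10


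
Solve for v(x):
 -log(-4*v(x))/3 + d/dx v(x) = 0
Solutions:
 -3*Integral(1/(log(-_y) + 2*log(2)), (_y, v(x))) = C1 - x


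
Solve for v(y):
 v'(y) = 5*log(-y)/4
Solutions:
 v(y) = C1 + 5*y*log(-y)/4 - 5*y/4


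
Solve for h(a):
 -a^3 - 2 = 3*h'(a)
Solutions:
 h(a) = C1 - a^4/12 - 2*a/3


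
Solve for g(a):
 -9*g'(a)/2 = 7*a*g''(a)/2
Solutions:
 g(a) = C1 + C2/a^(2/7)


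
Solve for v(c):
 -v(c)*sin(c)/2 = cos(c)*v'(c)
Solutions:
 v(c) = C1*sqrt(cos(c))


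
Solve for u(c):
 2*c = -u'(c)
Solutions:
 u(c) = C1 - c^2


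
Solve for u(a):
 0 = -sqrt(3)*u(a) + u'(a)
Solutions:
 u(a) = C1*exp(sqrt(3)*a)


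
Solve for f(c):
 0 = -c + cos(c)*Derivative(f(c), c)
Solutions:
 f(c) = C1 + Integral(c/cos(c), c)


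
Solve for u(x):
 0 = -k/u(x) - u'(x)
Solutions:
 u(x) = -sqrt(C1 - 2*k*x)
 u(x) = sqrt(C1 - 2*k*x)


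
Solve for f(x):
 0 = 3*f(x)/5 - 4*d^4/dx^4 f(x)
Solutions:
 f(x) = C1*exp(-sqrt(2)*3^(1/4)*5^(3/4)*x/10) + C2*exp(sqrt(2)*3^(1/4)*5^(3/4)*x/10) + C3*sin(sqrt(2)*3^(1/4)*5^(3/4)*x/10) + C4*cos(sqrt(2)*3^(1/4)*5^(3/4)*x/10)


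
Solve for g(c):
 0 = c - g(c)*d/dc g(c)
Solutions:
 g(c) = -sqrt(C1 + c^2)
 g(c) = sqrt(C1 + c^2)


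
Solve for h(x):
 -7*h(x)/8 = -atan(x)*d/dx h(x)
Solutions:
 h(x) = C1*exp(7*Integral(1/atan(x), x)/8)


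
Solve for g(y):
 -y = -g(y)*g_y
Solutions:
 g(y) = -sqrt(C1 + y^2)
 g(y) = sqrt(C1 + y^2)


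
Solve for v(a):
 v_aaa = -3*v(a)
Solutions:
 v(a) = C3*exp(-3^(1/3)*a) + (C1*sin(3^(5/6)*a/2) + C2*cos(3^(5/6)*a/2))*exp(3^(1/3)*a/2)


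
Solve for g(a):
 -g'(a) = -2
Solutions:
 g(a) = C1 + 2*a


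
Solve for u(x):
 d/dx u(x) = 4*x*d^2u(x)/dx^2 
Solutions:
 u(x) = C1 + C2*x^(5/4)


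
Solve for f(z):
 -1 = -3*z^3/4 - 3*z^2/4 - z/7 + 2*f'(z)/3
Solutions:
 f(z) = C1 + 9*z^4/32 + 3*z^3/8 + 3*z^2/28 - 3*z/2


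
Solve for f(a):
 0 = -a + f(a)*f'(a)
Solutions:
 f(a) = -sqrt(C1 + a^2)
 f(a) = sqrt(C1 + a^2)


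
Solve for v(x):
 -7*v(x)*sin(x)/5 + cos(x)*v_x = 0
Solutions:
 v(x) = C1/cos(x)^(7/5)


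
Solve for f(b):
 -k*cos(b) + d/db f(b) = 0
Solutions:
 f(b) = C1 + k*sin(b)


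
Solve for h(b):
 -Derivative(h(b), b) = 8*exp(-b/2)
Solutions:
 h(b) = C1 + 16*exp(-b/2)


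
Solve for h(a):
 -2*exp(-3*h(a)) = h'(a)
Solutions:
 h(a) = log(C1 - 6*a)/3
 h(a) = log((-3^(1/3) - 3^(5/6)*I)*(C1 - 2*a)^(1/3)/2)
 h(a) = log((-3^(1/3) + 3^(5/6)*I)*(C1 - 2*a)^(1/3)/2)


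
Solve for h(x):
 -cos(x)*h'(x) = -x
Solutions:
 h(x) = C1 + Integral(x/cos(x), x)


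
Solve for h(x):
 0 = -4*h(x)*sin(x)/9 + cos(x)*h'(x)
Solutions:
 h(x) = C1/cos(x)^(4/9)


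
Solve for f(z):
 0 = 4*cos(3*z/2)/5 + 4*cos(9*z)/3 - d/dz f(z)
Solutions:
 f(z) = C1 + 8*sin(3*z/2)/15 + 4*sin(9*z)/27


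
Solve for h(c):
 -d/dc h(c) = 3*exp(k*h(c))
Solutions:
 h(c) = Piecewise((log(1/(C1*k + 3*c*k))/k, Ne(k, 0)), (nan, True))
 h(c) = Piecewise((C1 - 3*c, Eq(k, 0)), (nan, True))


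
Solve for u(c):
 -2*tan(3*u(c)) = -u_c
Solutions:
 u(c) = -asin(C1*exp(6*c))/3 + pi/3
 u(c) = asin(C1*exp(6*c))/3


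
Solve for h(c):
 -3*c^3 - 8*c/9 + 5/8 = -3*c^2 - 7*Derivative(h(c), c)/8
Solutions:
 h(c) = C1 + 6*c^4/7 - 8*c^3/7 + 32*c^2/63 - 5*c/7


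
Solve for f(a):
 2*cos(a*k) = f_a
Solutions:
 f(a) = C1 + 2*sin(a*k)/k


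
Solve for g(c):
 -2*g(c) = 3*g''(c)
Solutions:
 g(c) = C1*sin(sqrt(6)*c/3) + C2*cos(sqrt(6)*c/3)


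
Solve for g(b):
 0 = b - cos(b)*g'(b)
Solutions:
 g(b) = C1 + Integral(b/cos(b), b)


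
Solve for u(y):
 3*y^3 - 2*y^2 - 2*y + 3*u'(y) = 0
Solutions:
 u(y) = C1 - y^4/4 + 2*y^3/9 + y^2/3
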